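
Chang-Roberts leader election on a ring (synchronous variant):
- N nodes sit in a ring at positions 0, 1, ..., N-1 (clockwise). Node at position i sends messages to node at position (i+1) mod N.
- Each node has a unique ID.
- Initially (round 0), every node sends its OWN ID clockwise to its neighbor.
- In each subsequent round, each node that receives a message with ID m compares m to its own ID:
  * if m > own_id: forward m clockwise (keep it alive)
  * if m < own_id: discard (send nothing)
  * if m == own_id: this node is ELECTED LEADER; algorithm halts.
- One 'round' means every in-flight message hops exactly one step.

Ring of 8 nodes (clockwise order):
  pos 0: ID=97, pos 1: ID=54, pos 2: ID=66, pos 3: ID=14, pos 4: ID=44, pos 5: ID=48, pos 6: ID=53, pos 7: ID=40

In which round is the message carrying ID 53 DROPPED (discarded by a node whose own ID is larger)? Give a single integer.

Round 1: pos1(id54) recv 97: fwd; pos2(id66) recv 54: drop; pos3(id14) recv 66: fwd; pos4(id44) recv 14: drop; pos5(id48) recv 44: drop; pos6(id53) recv 48: drop; pos7(id40) recv 53: fwd; pos0(id97) recv 40: drop
Round 2: pos2(id66) recv 97: fwd; pos4(id44) recv 66: fwd; pos0(id97) recv 53: drop
Round 3: pos3(id14) recv 97: fwd; pos5(id48) recv 66: fwd
Round 4: pos4(id44) recv 97: fwd; pos6(id53) recv 66: fwd
Round 5: pos5(id48) recv 97: fwd; pos7(id40) recv 66: fwd
Round 6: pos6(id53) recv 97: fwd; pos0(id97) recv 66: drop
Round 7: pos7(id40) recv 97: fwd
Round 8: pos0(id97) recv 97: ELECTED
Message ID 53 originates at pos 6; dropped at pos 0 in round 2

Answer: 2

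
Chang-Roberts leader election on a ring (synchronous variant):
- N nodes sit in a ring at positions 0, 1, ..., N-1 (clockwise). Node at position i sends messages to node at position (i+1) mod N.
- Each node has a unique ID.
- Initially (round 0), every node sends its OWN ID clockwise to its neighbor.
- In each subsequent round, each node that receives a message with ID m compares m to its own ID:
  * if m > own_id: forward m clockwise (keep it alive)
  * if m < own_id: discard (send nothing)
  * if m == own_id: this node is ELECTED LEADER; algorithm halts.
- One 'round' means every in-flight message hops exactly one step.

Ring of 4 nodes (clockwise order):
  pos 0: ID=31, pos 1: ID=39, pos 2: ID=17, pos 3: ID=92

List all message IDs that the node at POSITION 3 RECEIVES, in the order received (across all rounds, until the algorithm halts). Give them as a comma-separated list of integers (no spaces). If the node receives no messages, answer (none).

Round 1: pos1(id39) recv 31: drop; pos2(id17) recv 39: fwd; pos3(id92) recv 17: drop; pos0(id31) recv 92: fwd
Round 2: pos3(id92) recv 39: drop; pos1(id39) recv 92: fwd
Round 3: pos2(id17) recv 92: fwd
Round 4: pos3(id92) recv 92: ELECTED

Answer: 17,39,92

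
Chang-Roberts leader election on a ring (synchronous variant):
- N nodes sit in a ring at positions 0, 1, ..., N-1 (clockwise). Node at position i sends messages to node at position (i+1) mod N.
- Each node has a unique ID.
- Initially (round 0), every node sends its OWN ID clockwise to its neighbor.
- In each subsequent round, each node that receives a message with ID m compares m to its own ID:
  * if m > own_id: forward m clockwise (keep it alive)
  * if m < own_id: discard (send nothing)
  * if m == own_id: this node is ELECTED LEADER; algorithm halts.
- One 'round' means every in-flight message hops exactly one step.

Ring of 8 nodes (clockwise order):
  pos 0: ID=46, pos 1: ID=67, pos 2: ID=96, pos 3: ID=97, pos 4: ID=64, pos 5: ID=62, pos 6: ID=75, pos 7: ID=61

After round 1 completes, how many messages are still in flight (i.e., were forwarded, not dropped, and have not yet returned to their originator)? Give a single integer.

Answer: 4

Derivation:
Round 1: pos1(id67) recv 46: drop; pos2(id96) recv 67: drop; pos3(id97) recv 96: drop; pos4(id64) recv 97: fwd; pos5(id62) recv 64: fwd; pos6(id75) recv 62: drop; pos7(id61) recv 75: fwd; pos0(id46) recv 61: fwd
After round 1: 4 messages still in flight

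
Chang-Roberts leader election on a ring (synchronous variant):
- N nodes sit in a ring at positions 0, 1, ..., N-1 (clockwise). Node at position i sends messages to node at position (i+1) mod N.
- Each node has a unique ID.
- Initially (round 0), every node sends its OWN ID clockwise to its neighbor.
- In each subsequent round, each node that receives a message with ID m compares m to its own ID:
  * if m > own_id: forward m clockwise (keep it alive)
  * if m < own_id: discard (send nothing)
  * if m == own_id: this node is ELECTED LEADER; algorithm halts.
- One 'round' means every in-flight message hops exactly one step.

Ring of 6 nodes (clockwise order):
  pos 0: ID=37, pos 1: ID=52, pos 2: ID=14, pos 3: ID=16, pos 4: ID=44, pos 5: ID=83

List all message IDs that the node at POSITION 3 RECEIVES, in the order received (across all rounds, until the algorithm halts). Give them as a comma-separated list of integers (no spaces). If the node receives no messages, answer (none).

Round 1: pos1(id52) recv 37: drop; pos2(id14) recv 52: fwd; pos3(id16) recv 14: drop; pos4(id44) recv 16: drop; pos5(id83) recv 44: drop; pos0(id37) recv 83: fwd
Round 2: pos3(id16) recv 52: fwd; pos1(id52) recv 83: fwd
Round 3: pos4(id44) recv 52: fwd; pos2(id14) recv 83: fwd
Round 4: pos5(id83) recv 52: drop; pos3(id16) recv 83: fwd
Round 5: pos4(id44) recv 83: fwd
Round 6: pos5(id83) recv 83: ELECTED

Answer: 14,52,83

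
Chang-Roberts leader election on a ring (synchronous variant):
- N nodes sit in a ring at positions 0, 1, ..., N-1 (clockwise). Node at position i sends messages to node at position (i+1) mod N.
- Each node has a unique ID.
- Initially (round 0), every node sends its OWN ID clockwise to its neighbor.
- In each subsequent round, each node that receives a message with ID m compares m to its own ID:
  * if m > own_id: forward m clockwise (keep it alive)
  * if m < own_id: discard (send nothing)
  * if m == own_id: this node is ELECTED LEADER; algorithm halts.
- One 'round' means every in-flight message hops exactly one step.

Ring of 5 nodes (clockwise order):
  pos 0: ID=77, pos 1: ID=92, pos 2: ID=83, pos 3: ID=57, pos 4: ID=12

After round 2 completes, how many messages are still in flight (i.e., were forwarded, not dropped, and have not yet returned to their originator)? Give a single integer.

Round 1: pos1(id92) recv 77: drop; pos2(id83) recv 92: fwd; pos3(id57) recv 83: fwd; pos4(id12) recv 57: fwd; pos0(id77) recv 12: drop
Round 2: pos3(id57) recv 92: fwd; pos4(id12) recv 83: fwd; pos0(id77) recv 57: drop
After round 2: 2 messages still in flight

Answer: 2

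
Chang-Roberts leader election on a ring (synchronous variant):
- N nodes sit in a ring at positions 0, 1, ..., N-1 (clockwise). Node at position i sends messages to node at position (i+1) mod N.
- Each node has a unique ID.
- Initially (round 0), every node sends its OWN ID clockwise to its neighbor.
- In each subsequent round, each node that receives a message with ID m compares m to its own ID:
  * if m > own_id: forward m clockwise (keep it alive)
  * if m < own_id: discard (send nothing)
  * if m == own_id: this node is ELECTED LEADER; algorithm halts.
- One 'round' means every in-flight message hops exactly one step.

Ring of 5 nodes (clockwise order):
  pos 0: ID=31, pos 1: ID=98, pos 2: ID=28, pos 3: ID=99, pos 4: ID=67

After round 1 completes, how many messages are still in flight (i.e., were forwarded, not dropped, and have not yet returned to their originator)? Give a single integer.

Answer: 3

Derivation:
Round 1: pos1(id98) recv 31: drop; pos2(id28) recv 98: fwd; pos3(id99) recv 28: drop; pos4(id67) recv 99: fwd; pos0(id31) recv 67: fwd
After round 1: 3 messages still in flight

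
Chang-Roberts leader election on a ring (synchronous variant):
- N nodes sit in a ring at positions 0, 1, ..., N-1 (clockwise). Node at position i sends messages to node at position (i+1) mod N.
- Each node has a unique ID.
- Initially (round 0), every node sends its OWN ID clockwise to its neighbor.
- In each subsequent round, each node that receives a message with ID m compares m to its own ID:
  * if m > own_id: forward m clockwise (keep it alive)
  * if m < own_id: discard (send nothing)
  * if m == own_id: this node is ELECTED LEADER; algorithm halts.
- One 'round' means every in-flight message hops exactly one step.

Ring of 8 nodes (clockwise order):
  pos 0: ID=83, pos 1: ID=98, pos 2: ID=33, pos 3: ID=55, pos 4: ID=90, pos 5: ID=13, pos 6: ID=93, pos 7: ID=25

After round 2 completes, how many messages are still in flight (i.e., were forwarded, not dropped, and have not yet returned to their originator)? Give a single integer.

Answer: 2

Derivation:
Round 1: pos1(id98) recv 83: drop; pos2(id33) recv 98: fwd; pos3(id55) recv 33: drop; pos4(id90) recv 55: drop; pos5(id13) recv 90: fwd; pos6(id93) recv 13: drop; pos7(id25) recv 93: fwd; pos0(id83) recv 25: drop
Round 2: pos3(id55) recv 98: fwd; pos6(id93) recv 90: drop; pos0(id83) recv 93: fwd
After round 2: 2 messages still in flight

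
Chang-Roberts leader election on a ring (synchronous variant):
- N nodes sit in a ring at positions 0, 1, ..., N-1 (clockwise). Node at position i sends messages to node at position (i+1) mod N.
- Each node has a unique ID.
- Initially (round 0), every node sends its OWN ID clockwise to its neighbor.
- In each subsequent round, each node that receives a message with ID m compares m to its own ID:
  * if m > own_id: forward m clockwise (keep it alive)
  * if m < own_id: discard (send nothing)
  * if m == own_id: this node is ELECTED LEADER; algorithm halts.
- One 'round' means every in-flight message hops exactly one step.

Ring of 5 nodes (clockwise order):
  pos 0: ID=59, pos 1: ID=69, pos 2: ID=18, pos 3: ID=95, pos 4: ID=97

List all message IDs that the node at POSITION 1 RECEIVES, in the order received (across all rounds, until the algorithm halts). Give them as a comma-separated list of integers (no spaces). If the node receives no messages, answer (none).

Round 1: pos1(id69) recv 59: drop; pos2(id18) recv 69: fwd; pos3(id95) recv 18: drop; pos4(id97) recv 95: drop; pos0(id59) recv 97: fwd
Round 2: pos3(id95) recv 69: drop; pos1(id69) recv 97: fwd
Round 3: pos2(id18) recv 97: fwd
Round 4: pos3(id95) recv 97: fwd
Round 5: pos4(id97) recv 97: ELECTED

Answer: 59,97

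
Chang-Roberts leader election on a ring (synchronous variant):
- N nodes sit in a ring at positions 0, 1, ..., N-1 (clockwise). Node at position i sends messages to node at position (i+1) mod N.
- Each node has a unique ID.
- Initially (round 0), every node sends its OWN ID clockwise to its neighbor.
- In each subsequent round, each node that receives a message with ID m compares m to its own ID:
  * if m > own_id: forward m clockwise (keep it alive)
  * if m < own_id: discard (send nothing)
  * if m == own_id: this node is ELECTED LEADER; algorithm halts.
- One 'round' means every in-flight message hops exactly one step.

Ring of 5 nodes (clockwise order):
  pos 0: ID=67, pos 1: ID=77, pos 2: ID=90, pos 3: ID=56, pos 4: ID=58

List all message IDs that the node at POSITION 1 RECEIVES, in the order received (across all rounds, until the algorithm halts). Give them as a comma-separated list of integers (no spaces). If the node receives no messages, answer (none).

Round 1: pos1(id77) recv 67: drop; pos2(id90) recv 77: drop; pos3(id56) recv 90: fwd; pos4(id58) recv 56: drop; pos0(id67) recv 58: drop
Round 2: pos4(id58) recv 90: fwd
Round 3: pos0(id67) recv 90: fwd
Round 4: pos1(id77) recv 90: fwd
Round 5: pos2(id90) recv 90: ELECTED

Answer: 67,90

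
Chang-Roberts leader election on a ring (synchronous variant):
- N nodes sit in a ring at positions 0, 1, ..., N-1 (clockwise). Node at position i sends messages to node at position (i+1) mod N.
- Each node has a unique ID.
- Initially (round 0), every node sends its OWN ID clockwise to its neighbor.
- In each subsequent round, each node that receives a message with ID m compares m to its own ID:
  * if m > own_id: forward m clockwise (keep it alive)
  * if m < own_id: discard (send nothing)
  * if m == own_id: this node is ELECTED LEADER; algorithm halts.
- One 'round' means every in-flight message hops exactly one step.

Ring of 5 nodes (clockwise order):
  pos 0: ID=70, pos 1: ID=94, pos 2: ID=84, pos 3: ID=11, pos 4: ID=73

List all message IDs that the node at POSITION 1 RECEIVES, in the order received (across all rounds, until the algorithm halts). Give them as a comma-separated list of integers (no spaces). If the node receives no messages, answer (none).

Round 1: pos1(id94) recv 70: drop; pos2(id84) recv 94: fwd; pos3(id11) recv 84: fwd; pos4(id73) recv 11: drop; pos0(id70) recv 73: fwd
Round 2: pos3(id11) recv 94: fwd; pos4(id73) recv 84: fwd; pos1(id94) recv 73: drop
Round 3: pos4(id73) recv 94: fwd; pos0(id70) recv 84: fwd
Round 4: pos0(id70) recv 94: fwd; pos1(id94) recv 84: drop
Round 5: pos1(id94) recv 94: ELECTED

Answer: 70,73,84,94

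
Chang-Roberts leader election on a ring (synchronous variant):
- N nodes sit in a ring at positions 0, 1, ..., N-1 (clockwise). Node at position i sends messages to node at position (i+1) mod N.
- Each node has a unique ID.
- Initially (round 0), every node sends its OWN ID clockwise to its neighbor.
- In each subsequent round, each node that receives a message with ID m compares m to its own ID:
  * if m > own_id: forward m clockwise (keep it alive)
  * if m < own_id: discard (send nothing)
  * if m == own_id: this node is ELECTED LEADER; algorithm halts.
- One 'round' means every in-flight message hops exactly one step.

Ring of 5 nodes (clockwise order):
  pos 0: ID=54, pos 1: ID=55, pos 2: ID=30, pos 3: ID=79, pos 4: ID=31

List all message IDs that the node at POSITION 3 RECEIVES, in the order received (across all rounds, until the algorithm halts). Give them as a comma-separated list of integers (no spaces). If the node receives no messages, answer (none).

Answer: 30,55,79

Derivation:
Round 1: pos1(id55) recv 54: drop; pos2(id30) recv 55: fwd; pos3(id79) recv 30: drop; pos4(id31) recv 79: fwd; pos0(id54) recv 31: drop
Round 2: pos3(id79) recv 55: drop; pos0(id54) recv 79: fwd
Round 3: pos1(id55) recv 79: fwd
Round 4: pos2(id30) recv 79: fwd
Round 5: pos3(id79) recv 79: ELECTED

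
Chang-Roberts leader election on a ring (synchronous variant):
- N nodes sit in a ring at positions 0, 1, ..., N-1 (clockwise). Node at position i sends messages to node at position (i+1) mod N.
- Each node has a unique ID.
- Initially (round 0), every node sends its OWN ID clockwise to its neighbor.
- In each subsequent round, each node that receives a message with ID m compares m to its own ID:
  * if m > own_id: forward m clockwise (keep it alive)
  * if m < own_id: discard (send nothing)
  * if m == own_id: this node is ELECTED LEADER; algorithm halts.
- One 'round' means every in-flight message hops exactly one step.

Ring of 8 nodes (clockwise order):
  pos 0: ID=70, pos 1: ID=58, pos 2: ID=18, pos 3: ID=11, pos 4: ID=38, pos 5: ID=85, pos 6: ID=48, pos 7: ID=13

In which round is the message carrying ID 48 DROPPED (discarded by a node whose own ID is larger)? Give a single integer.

Round 1: pos1(id58) recv 70: fwd; pos2(id18) recv 58: fwd; pos3(id11) recv 18: fwd; pos4(id38) recv 11: drop; pos5(id85) recv 38: drop; pos6(id48) recv 85: fwd; pos7(id13) recv 48: fwd; pos0(id70) recv 13: drop
Round 2: pos2(id18) recv 70: fwd; pos3(id11) recv 58: fwd; pos4(id38) recv 18: drop; pos7(id13) recv 85: fwd; pos0(id70) recv 48: drop
Round 3: pos3(id11) recv 70: fwd; pos4(id38) recv 58: fwd; pos0(id70) recv 85: fwd
Round 4: pos4(id38) recv 70: fwd; pos5(id85) recv 58: drop; pos1(id58) recv 85: fwd
Round 5: pos5(id85) recv 70: drop; pos2(id18) recv 85: fwd
Round 6: pos3(id11) recv 85: fwd
Round 7: pos4(id38) recv 85: fwd
Round 8: pos5(id85) recv 85: ELECTED
Message ID 48 originates at pos 6; dropped at pos 0 in round 2

Answer: 2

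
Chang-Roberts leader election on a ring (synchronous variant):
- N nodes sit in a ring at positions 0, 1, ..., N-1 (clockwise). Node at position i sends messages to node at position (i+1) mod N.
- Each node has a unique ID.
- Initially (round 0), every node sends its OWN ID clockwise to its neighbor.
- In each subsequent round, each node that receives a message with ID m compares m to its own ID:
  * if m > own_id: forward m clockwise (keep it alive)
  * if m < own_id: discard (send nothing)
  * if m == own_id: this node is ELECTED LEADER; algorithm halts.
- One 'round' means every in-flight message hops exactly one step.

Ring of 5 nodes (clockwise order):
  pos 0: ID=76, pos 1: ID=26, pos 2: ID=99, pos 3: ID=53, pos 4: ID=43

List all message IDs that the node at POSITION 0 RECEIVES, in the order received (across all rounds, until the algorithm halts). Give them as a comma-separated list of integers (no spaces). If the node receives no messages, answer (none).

Round 1: pos1(id26) recv 76: fwd; pos2(id99) recv 26: drop; pos3(id53) recv 99: fwd; pos4(id43) recv 53: fwd; pos0(id76) recv 43: drop
Round 2: pos2(id99) recv 76: drop; pos4(id43) recv 99: fwd; pos0(id76) recv 53: drop
Round 3: pos0(id76) recv 99: fwd
Round 4: pos1(id26) recv 99: fwd
Round 5: pos2(id99) recv 99: ELECTED

Answer: 43,53,99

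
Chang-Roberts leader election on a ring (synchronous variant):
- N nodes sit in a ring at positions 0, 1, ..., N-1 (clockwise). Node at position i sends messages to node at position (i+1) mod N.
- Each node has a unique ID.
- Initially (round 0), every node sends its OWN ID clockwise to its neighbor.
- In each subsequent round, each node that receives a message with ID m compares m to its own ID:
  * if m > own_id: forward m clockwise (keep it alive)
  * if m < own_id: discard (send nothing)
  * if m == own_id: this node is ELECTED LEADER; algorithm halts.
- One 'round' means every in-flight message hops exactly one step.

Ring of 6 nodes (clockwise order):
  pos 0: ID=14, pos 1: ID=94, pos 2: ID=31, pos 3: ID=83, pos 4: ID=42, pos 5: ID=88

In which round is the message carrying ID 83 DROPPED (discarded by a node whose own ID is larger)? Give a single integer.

Answer: 2

Derivation:
Round 1: pos1(id94) recv 14: drop; pos2(id31) recv 94: fwd; pos3(id83) recv 31: drop; pos4(id42) recv 83: fwd; pos5(id88) recv 42: drop; pos0(id14) recv 88: fwd
Round 2: pos3(id83) recv 94: fwd; pos5(id88) recv 83: drop; pos1(id94) recv 88: drop
Round 3: pos4(id42) recv 94: fwd
Round 4: pos5(id88) recv 94: fwd
Round 5: pos0(id14) recv 94: fwd
Round 6: pos1(id94) recv 94: ELECTED
Message ID 83 originates at pos 3; dropped at pos 5 in round 2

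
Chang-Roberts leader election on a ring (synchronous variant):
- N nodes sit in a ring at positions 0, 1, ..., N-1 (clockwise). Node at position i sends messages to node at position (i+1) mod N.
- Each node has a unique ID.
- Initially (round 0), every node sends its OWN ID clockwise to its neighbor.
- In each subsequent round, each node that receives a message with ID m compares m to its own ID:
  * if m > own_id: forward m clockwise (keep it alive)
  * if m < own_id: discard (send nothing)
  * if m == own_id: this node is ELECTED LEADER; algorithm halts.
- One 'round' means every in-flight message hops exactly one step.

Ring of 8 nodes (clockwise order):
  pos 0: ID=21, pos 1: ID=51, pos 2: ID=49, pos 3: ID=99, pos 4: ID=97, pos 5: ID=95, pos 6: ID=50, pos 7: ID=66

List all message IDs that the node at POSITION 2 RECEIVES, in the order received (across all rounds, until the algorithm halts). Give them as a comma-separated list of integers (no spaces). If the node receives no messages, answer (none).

Round 1: pos1(id51) recv 21: drop; pos2(id49) recv 51: fwd; pos3(id99) recv 49: drop; pos4(id97) recv 99: fwd; pos5(id95) recv 97: fwd; pos6(id50) recv 95: fwd; pos7(id66) recv 50: drop; pos0(id21) recv 66: fwd
Round 2: pos3(id99) recv 51: drop; pos5(id95) recv 99: fwd; pos6(id50) recv 97: fwd; pos7(id66) recv 95: fwd; pos1(id51) recv 66: fwd
Round 3: pos6(id50) recv 99: fwd; pos7(id66) recv 97: fwd; pos0(id21) recv 95: fwd; pos2(id49) recv 66: fwd
Round 4: pos7(id66) recv 99: fwd; pos0(id21) recv 97: fwd; pos1(id51) recv 95: fwd; pos3(id99) recv 66: drop
Round 5: pos0(id21) recv 99: fwd; pos1(id51) recv 97: fwd; pos2(id49) recv 95: fwd
Round 6: pos1(id51) recv 99: fwd; pos2(id49) recv 97: fwd; pos3(id99) recv 95: drop
Round 7: pos2(id49) recv 99: fwd; pos3(id99) recv 97: drop
Round 8: pos3(id99) recv 99: ELECTED

Answer: 51,66,95,97,99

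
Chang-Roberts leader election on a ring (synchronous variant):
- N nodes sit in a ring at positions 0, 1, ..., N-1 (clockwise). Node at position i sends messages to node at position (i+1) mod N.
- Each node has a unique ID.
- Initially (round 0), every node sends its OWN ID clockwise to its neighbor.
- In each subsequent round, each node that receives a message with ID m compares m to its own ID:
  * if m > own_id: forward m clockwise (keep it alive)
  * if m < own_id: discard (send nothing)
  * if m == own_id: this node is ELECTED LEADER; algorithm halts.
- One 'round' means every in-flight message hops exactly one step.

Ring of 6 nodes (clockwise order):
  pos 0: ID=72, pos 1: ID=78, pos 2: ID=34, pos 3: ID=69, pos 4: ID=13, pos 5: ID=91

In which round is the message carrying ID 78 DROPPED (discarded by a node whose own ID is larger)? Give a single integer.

Round 1: pos1(id78) recv 72: drop; pos2(id34) recv 78: fwd; pos3(id69) recv 34: drop; pos4(id13) recv 69: fwd; pos5(id91) recv 13: drop; pos0(id72) recv 91: fwd
Round 2: pos3(id69) recv 78: fwd; pos5(id91) recv 69: drop; pos1(id78) recv 91: fwd
Round 3: pos4(id13) recv 78: fwd; pos2(id34) recv 91: fwd
Round 4: pos5(id91) recv 78: drop; pos3(id69) recv 91: fwd
Round 5: pos4(id13) recv 91: fwd
Round 6: pos5(id91) recv 91: ELECTED
Message ID 78 originates at pos 1; dropped at pos 5 in round 4

Answer: 4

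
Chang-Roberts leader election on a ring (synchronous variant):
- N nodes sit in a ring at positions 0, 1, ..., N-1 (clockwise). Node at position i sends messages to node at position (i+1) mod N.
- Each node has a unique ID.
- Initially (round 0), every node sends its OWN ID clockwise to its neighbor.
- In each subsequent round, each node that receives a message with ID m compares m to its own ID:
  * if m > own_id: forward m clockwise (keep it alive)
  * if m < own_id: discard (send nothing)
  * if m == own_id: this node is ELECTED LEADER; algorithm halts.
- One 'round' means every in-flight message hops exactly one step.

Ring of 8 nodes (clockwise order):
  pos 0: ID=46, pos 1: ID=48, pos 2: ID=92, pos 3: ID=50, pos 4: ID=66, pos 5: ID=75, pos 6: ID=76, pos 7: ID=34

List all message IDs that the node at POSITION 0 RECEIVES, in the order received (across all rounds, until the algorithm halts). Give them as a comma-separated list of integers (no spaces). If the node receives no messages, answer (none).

Answer: 34,76,92

Derivation:
Round 1: pos1(id48) recv 46: drop; pos2(id92) recv 48: drop; pos3(id50) recv 92: fwd; pos4(id66) recv 50: drop; pos5(id75) recv 66: drop; pos6(id76) recv 75: drop; pos7(id34) recv 76: fwd; pos0(id46) recv 34: drop
Round 2: pos4(id66) recv 92: fwd; pos0(id46) recv 76: fwd
Round 3: pos5(id75) recv 92: fwd; pos1(id48) recv 76: fwd
Round 4: pos6(id76) recv 92: fwd; pos2(id92) recv 76: drop
Round 5: pos7(id34) recv 92: fwd
Round 6: pos0(id46) recv 92: fwd
Round 7: pos1(id48) recv 92: fwd
Round 8: pos2(id92) recv 92: ELECTED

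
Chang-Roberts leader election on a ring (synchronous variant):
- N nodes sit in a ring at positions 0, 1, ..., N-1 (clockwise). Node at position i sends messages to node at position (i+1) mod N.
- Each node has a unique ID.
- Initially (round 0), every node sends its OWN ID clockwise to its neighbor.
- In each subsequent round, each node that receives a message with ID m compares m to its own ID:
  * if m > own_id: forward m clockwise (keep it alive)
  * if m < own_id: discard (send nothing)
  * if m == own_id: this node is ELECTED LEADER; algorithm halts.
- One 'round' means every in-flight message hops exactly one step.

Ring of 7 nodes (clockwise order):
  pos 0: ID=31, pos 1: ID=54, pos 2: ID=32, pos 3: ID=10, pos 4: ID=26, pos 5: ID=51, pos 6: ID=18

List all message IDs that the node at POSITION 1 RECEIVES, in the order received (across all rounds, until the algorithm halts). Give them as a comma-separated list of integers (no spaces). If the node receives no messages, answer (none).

Round 1: pos1(id54) recv 31: drop; pos2(id32) recv 54: fwd; pos3(id10) recv 32: fwd; pos4(id26) recv 10: drop; pos5(id51) recv 26: drop; pos6(id18) recv 51: fwd; pos0(id31) recv 18: drop
Round 2: pos3(id10) recv 54: fwd; pos4(id26) recv 32: fwd; pos0(id31) recv 51: fwd
Round 3: pos4(id26) recv 54: fwd; pos5(id51) recv 32: drop; pos1(id54) recv 51: drop
Round 4: pos5(id51) recv 54: fwd
Round 5: pos6(id18) recv 54: fwd
Round 6: pos0(id31) recv 54: fwd
Round 7: pos1(id54) recv 54: ELECTED

Answer: 31,51,54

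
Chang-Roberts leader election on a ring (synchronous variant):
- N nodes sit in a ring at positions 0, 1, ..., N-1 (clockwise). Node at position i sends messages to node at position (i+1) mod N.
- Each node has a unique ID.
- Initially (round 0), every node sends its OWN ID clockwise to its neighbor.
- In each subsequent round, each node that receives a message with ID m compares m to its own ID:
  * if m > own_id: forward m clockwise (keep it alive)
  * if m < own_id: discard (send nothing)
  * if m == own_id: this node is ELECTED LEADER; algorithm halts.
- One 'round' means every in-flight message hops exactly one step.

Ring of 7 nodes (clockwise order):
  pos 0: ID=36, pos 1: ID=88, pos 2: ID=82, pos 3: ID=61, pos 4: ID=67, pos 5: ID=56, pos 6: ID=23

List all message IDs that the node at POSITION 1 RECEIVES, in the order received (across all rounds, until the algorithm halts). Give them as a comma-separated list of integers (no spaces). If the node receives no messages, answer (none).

Answer: 36,56,67,82,88

Derivation:
Round 1: pos1(id88) recv 36: drop; pos2(id82) recv 88: fwd; pos3(id61) recv 82: fwd; pos4(id67) recv 61: drop; pos5(id56) recv 67: fwd; pos6(id23) recv 56: fwd; pos0(id36) recv 23: drop
Round 2: pos3(id61) recv 88: fwd; pos4(id67) recv 82: fwd; pos6(id23) recv 67: fwd; pos0(id36) recv 56: fwd
Round 3: pos4(id67) recv 88: fwd; pos5(id56) recv 82: fwd; pos0(id36) recv 67: fwd; pos1(id88) recv 56: drop
Round 4: pos5(id56) recv 88: fwd; pos6(id23) recv 82: fwd; pos1(id88) recv 67: drop
Round 5: pos6(id23) recv 88: fwd; pos0(id36) recv 82: fwd
Round 6: pos0(id36) recv 88: fwd; pos1(id88) recv 82: drop
Round 7: pos1(id88) recv 88: ELECTED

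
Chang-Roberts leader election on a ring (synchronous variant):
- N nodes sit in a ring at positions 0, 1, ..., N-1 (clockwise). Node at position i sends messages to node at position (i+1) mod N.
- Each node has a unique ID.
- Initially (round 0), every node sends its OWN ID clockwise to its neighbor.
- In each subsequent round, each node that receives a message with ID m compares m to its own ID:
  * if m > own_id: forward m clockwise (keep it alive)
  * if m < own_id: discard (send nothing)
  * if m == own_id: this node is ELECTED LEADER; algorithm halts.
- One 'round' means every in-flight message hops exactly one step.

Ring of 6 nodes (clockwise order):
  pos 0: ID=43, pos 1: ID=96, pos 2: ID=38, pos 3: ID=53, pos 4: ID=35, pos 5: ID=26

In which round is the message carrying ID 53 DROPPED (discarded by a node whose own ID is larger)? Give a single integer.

Answer: 4

Derivation:
Round 1: pos1(id96) recv 43: drop; pos2(id38) recv 96: fwd; pos3(id53) recv 38: drop; pos4(id35) recv 53: fwd; pos5(id26) recv 35: fwd; pos0(id43) recv 26: drop
Round 2: pos3(id53) recv 96: fwd; pos5(id26) recv 53: fwd; pos0(id43) recv 35: drop
Round 3: pos4(id35) recv 96: fwd; pos0(id43) recv 53: fwd
Round 4: pos5(id26) recv 96: fwd; pos1(id96) recv 53: drop
Round 5: pos0(id43) recv 96: fwd
Round 6: pos1(id96) recv 96: ELECTED
Message ID 53 originates at pos 3; dropped at pos 1 in round 4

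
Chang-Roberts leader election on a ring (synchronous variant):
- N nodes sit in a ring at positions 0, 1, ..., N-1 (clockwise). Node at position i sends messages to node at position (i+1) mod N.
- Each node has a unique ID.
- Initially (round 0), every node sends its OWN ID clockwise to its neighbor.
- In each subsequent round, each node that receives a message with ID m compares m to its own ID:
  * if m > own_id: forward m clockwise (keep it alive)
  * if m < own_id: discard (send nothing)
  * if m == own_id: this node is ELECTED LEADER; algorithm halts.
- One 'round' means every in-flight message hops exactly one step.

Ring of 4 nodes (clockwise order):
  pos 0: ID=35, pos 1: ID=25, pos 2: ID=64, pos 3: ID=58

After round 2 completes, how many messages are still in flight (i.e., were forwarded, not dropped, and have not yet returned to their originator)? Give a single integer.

Round 1: pos1(id25) recv 35: fwd; pos2(id64) recv 25: drop; pos3(id58) recv 64: fwd; pos0(id35) recv 58: fwd
Round 2: pos2(id64) recv 35: drop; pos0(id35) recv 64: fwd; pos1(id25) recv 58: fwd
After round 2: 2 messages still in flight

Answer: 2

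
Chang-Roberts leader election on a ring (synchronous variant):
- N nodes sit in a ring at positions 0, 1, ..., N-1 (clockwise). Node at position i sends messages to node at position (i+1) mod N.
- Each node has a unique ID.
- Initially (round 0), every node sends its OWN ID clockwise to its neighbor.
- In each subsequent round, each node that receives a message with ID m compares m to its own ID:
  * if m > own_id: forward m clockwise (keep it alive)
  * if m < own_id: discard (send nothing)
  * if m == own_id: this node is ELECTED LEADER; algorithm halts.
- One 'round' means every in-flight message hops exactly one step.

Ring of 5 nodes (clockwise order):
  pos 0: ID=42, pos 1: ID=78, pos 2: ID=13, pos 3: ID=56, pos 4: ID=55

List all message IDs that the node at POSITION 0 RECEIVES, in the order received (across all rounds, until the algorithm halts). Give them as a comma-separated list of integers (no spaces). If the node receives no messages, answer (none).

Round 1: pos1(id78) recv 42: drop; pos2(id13) recv 78: fwd; pos3(id56) recv 13: drop; pos4(id55) recv 56: fwd; pos0(id42) recv 55: fwd
Round 2: pos3(id56) recv 78: fwd; pos0(id42) recv 56: fwd; pos1(id78) recv 55: drop
Round 3: pos4(id55) recv 78: fwd; pos1(id78) recv 56: drop
Round 4: pos0(id42) recv 78: fwd
Round 5: pos1(id78) recv 78: ELECTED

Answer: 55,56,78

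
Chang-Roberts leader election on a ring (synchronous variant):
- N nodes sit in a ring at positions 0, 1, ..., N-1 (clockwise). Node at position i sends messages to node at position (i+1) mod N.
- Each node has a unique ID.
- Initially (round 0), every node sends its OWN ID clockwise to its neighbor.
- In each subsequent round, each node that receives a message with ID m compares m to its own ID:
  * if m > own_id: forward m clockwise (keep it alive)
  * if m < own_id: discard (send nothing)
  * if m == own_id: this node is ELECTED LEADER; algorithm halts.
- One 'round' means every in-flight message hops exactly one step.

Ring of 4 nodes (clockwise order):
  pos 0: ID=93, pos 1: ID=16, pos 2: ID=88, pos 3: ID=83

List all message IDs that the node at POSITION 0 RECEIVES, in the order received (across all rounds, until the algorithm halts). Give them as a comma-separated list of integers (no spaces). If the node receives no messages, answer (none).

Answer: 83,88,93

Derivation:
Round 1: pos1(id16) recv 93: fwd; pos2(id88) recv 16: drop; pos3(id83) recv 88: fwd; pos0(id93) recv 83: drop
Round 2: pos2(id88) recv 93: fwd; pos0(id93) recv 88: drop
Round 3: pos3(id83) recv 93: fwd
Round 4: pos0(id93) recv 93: ELECTED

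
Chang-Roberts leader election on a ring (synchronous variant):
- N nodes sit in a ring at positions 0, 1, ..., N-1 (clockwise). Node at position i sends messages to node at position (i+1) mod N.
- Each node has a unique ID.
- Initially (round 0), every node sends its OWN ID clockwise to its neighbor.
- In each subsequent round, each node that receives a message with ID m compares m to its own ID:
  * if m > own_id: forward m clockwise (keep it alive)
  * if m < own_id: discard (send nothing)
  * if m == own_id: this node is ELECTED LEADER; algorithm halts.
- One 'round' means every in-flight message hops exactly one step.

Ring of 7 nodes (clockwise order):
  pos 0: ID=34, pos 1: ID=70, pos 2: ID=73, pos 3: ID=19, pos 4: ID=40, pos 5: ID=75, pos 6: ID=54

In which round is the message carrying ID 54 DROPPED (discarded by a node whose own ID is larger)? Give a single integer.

Round 1: pos1(id70) recv 34: drop; pos2(id73) recv 70: drop; pos3(id19) recv 73: fwd; pos4(id40) recv 19: drop; pos5(id75) recv 40: drop; pos6(id54) recv 75: fwd; pos0(id34) recv 54: fwd
Round 2: pos4(id40) recv 73: fwd; pos0(id34) recv 75: fwd; pos1(id70) recv 54: drop
Round 3: pos5(id75) recv 73: drop; pos1(id70) recv 75: fwd
Round 4: pos2(id73) recv 75: fwd
Round 5: pos3(id19) recv 75: fwd
Round 6: pos4(id40) recv 75: fwd
Round 7: pos5(id75) recv 75: ELECTED
Message ID 54 originates at pos 6; dropped at pos 1 in round 2

Answer: 2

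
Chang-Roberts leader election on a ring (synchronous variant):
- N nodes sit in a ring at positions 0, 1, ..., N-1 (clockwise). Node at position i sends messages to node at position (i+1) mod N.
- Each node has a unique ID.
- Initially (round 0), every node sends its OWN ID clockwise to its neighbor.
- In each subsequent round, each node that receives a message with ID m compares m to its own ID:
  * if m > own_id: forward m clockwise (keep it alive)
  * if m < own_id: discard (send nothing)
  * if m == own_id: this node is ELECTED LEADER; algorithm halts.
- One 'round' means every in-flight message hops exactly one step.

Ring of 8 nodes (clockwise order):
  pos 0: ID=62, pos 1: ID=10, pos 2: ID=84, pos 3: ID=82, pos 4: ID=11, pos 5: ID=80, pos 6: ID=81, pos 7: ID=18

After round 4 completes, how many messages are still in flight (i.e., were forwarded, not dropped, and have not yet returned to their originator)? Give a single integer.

Answer: 2

Derivation:
Round 1: pos1(id10) recv 62: fwd; pos2(id84) recv 10: drop; pos3(id82) recv 84: fwd; pos4(id11) recv 82: fwd; pos5(id80) recv 11: drop; pos6(id81) recv 80: drop; pos7(id18) recv 81: fwd; pos0(id62) recv 18: drop
Round 2: pos2(id84) recv 62: drop; pos4(id11) recv 84: fwd; pos5(id80) recv 82: fwd; pos0(id62) recv 81: fwd
Round 3: pos5(id80) recv 84: fwd; pos6(id81) recv 82: fwd; pos1(id10) recv 81: fwd
Round 4: pos6(id81) recv 84: fwd; pos7(id18) recv 82: fwd; pos2(id84) recv 81: drop
After round 4: 2 messages still in flight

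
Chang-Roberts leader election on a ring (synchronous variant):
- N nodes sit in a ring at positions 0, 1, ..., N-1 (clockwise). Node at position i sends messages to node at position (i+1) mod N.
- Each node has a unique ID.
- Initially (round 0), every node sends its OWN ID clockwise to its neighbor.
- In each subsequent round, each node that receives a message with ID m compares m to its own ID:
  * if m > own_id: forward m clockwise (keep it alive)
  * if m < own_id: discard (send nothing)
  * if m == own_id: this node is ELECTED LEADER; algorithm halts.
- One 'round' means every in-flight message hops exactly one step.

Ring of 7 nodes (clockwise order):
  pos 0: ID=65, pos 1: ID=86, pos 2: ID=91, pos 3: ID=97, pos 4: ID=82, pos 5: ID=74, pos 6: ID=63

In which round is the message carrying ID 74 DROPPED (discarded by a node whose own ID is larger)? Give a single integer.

Round 1: pos1(id86) recv 65: drop; pos2(id91) recv 86: drop; pos3(id97) recv 91: drop; pos4(id82) recv 97: fwd; pos5(id74) recv 82: fwd; pos6(id63) recv 74: fwd; pos0(id65) recv 63: drop
Round 2: pos5(id74) recv 97: fwd; pos6(id63) recv 82: fwd; pos0(id65) recv 74: fwd
Round 3: pos6(id63) recv 97: fwd; pos0(id65) recv 82: fwd; pos1(id86) recv 74: drop
Round 4: pos0(id65) recv 97: fwd; pos1(id86) recv 82: drop
Round 5: pos1(id86) recv 97: fwd
Round 6: pos2(id91) recv 97: fwd
Round 7: pos3(id97) recv 97: ELECTED
Message ID 74 originates at pos 5; dropped at pos 1 in round 3

Answer: 3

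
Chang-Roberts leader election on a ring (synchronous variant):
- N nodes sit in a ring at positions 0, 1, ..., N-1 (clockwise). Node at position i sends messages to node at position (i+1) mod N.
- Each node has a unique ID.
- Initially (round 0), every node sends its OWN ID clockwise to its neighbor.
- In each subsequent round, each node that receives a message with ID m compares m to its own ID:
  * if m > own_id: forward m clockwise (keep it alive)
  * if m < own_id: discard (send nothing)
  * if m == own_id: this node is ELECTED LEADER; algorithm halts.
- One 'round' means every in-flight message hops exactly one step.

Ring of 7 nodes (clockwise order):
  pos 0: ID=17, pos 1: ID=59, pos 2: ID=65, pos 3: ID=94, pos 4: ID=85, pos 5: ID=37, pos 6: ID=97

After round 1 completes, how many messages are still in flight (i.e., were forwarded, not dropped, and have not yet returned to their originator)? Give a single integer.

Answer: 3

Derivation:
Round 1: pos1(id59) recv 17: drop; pos2(id65) recv 59: drop; pos3(id94) recv 65: drop; pos4(id85) recv 94: fwd; pos5(id37) recv 85: fwd; pos6(id97) recv 37: drop; pos0(id17) recv 97: fwd
After round 1: 3 messages still in flight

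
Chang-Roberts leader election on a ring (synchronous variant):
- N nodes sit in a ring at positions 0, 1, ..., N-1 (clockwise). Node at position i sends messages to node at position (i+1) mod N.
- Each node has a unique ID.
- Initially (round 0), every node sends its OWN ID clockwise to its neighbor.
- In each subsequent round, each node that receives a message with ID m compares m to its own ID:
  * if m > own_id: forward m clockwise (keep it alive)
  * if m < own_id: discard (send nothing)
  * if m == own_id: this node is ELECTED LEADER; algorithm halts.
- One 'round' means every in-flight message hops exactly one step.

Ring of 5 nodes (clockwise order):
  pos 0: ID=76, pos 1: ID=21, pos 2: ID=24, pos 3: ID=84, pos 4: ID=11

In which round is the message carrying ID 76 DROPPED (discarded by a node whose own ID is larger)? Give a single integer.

Round 1: pos1(id21) recv 76: fwd; pos2(id24) recv 21: drop; pos3(id84) recv 24: drop; pos4(id11) recv 84: fwd; pos0(id76) recv 11: drop
Round 2: pos2(id24) recv 76: fwd; pos0(id76) recv 84: fwd
Round 3: pos3(id84) recv 76: drop; pos1(id21) recv 84: fwd
Round 4: pos2(id24) recv 84: fwd
Round 5: pos3(id84) recv 84: ELECTED
Message ID 76 originates at pos 0; dropped at pos 3 in round 3

Answer: 3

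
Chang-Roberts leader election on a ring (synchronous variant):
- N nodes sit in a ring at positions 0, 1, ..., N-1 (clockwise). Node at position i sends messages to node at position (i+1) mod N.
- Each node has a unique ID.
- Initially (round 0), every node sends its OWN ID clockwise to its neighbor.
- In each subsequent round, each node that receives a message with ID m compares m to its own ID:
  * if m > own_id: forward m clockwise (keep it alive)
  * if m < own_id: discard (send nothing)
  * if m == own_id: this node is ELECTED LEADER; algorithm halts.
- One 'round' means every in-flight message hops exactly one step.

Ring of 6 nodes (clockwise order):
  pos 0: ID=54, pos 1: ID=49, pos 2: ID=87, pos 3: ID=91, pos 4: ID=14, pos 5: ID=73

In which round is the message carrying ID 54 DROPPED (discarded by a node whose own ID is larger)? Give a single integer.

Round 1: pos1(id49) recv 54: fwd; pos2(id87) recv 49: drop; pos3(id91) recv 87: drop; pos4(id14) recv 91: fwd; pos5(id73) recv 14: drop; pos0(id54) recv 73: fwd
Round 2: pos2(id87) recv 54: drop; pos5(id73) recv 91: fwd; pos1(id49) recv 73: fwd
Round 3: pos0(id54) recv 91: fwd; pos2(id87) recv 73: drop
Round 4: pos1(id49) recv 91: fwd
Round 5: pos2(id87) recv 91: fwd
Round 6: pos3(id91) recv 91: ELECTED
Message ID 54 originates at pos 0; dropped at pos 2 in round 2

Answer: 2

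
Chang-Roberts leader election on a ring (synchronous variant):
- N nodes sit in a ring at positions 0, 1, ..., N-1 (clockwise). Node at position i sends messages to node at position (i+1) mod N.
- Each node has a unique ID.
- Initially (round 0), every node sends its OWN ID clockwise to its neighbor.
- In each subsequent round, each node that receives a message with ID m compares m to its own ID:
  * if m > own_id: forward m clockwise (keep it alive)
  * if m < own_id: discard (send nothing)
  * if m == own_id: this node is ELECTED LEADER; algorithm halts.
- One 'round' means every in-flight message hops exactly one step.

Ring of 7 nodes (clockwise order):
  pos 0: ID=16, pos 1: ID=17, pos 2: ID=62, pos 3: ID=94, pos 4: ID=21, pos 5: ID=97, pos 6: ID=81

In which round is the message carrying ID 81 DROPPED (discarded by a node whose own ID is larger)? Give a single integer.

Answer: 4

Derivation:
Round 1: pos1(id17) recv 16: drop; pos2(id62) recv 17: drop; pos3(id94) recv 62: drop; pos4(id21) recv 94: fwd; pos5(id97) recv 21: drop; pos6(id81) recv 97: fwd; pos0(id16) recv 81: fwd
Round 2: pos5(id97) recv 94: drop; pos0(id16) recv 97: fwd; pos1(id17) recv 81: fwd
Round 3: pos1(id17) recv 97: fwd; pos2(id62) recv 81: fwd
Round 4: pos2(id62) recv 97: fwd; pos3(id94) recv 81: drop
Round 5: pos3(id94) recv 97: fwd
Round 6: pos4(id21) recv 97: fwd
Round 7: pos5(id97) recv 97: ELECTED
Message ID 81 originates at pos 6; dropped at pos 3 in round 4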